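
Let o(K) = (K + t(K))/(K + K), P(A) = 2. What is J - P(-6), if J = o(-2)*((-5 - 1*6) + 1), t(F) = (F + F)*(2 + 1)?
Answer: -37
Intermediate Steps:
t(F) = 6*F (t(F) = (2*F)*3 = 6*F)
o(K) = 7/2 (o(K) = (K + 6*K)/(K + K) = (7*K)/((2*K)) = (7*K)*(1/(2*K)) = 7/2)
J = -35 (J = 7*((-5 - 1*6) + 1)/2 = 7*((-5 - 6) + 1)/2 = 7*(-11 + 1)/2 = (7/2)*(-10) = -35)
J - P(-6) = -35 - 1*2 = -35 - 2 = -37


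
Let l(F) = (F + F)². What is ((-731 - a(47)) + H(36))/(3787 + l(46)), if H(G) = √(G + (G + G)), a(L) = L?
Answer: -778/12251 + 6*√3/12251 ≈ -0.062657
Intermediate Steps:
l(F) = 4*F² (l(F) = (2*F)² = 4*F²)
H(G) = √3*√G (H(G) = √(G + 2*G) = √(3*G) = √3*√G)
((-731 - a(47)) + H(36))/(3787 + l(46)) = ((-731 - 1*47) + √3*√36)/(3787 + 4*46²) = ((-731 - 47) + √3*6)/(3787 + 4*2116) = (-778 + 6*√3)/(3787 + 8464) = (-778 + 6*√3)/12251 = (-778 + 6*√3)*(1/12251) = -778/12251 + 6*√3/12251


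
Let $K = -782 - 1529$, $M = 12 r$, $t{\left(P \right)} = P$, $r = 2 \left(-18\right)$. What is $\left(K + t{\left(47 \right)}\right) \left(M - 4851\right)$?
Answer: $11960712$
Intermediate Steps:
$r = -36$
$M = -432$ ($M = 12 \left(-36\right) = -432$)
$K = -2311$
$\left(K + t{\left(47 \right)}\right) \left(M - 4851\right) = \left(-2311 + 47\right) \left(-432 - 4851\right) = \left(-2264\right) \left(-5283\right) = 11960712$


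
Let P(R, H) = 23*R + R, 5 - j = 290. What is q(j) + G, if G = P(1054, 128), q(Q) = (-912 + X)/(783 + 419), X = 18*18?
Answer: 15202602/601 ≈ 25296.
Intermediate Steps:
X = 324
j = -285 (j = 5 - 1*290 = 5 - 290 = -285)
q(Q) = -294/601 (q(Q) = (-912 + 324)/(783 + 419) = -588/1202 = -588*1/1202 = -294/601)
P(R, H) = 24*R
G = 25296 (G = 24*1054 = 25296)
q(j) + G = -294/601 + 25296 = 15202602/601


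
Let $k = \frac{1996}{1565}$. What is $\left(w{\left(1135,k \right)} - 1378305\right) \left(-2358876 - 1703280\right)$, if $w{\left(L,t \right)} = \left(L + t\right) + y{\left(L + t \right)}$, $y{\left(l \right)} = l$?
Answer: $\frac{8747815505108148}{1565} \approx 5.5897 \cdot 10^{12}$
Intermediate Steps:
$k = \frac{1996}{1565}$ ($k = 1996 \cdot \frac{1}{1565} = \frac{1996}{1565} \approx 1.2754$)
$w{\left(L,t \right)} = 2 L + 2 t$ ($w{\left(L,t \right)} = \left(L + t\right) + \left(L + t\right) = 2 L + 2 t$)
$\left(w{\left(1135,k \right)} - 1378305\right) \left(-2358876 - 1703280\right) = \left(\left(2 \cdot 1135 + 2 \cdot \frac{1996}{1565}\right) - 1378305\right) \left(-2358876 - 1703280\right) = \left(\left(2270 + \frac{3992}{1565}\right) - 1378305\right) \left(-2358876 - 1703280\right) = \left(\frac{3556542}{1565} - 1378305\right) \left(-4062156\right) = \left(- \frac{2153490783}{1565}\right) \left(-4062156\right) = \frac{8747815505108148}{1565}$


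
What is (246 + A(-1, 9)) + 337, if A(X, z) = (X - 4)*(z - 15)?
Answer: 613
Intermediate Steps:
A(X, z) = (-15 + z)*(-4 + X) (A(X, z) = (-4 + X)*(-15 + z) = (-15 + z)*(-4 + X))
(246 + A(-1, 9)) + 337 = (246 + (60 - 15*(-1) - 4*9 - 1*9)) + 337 = (246 + (60 + 15 - 36 - 9)) + 337 = (246 + 30) + 337 = 276 + 337 = 613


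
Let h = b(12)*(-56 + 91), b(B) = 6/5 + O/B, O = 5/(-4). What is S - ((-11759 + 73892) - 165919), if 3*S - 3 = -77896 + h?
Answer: 11208161/144 ≈ 77835.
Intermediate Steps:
O = -5/4 (O = 5*(-1/4) = -5/4 ≈ -1.2500)
b(B) = 6/5 - 5/(4*B)
h = 1841/48 (h = ((1/20)*(-25 + 24*12)/12)*(-56 + 91) = ((1/20)*(1/12)*(-25 + 288))*35 = ((1/20)*(1/12)*263)*35 = (263/240)*35 = 1841/48 ≈ 38.354)
S = -3737023/144 (S = 1 + (-77896 + 1841/48)/3 = 1 + (1/3)*(-3737167/48) = 1 - 3737167/144 = -3737023/144 ≈ -25952.)
S - ((-11759 + 73892) - 165919) = -3737023/144 - ((-11759 + 73892) - 165919) = -3737023/144 - (62133 - 165919) = -3737023/144 - 1*(-103786) = -3737023/144 + 103786 = 11208161/144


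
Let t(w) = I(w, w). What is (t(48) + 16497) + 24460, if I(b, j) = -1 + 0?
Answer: 40956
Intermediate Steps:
I(b, j) = -1
t(w) = -1
(t(48) + 16497) + 24460 = (-1 + 16497) + 24460 = 16496 + 24460 = 40956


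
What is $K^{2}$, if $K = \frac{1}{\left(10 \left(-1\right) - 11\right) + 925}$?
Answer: $\frac{1}{817216} \approx 1.2237 \cdot 10^{-6}$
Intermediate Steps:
$K = \frac{1}{904}$ ($K = \frac{1}{\left(-10 - 11\right) + 925} = \frac{1}{-21 + 925} = \frac{1}{904} \approx 0.0011062$)
$K^{2} = \left(\frac{1}{904}\right)^{2} = \frac{1}{817216}$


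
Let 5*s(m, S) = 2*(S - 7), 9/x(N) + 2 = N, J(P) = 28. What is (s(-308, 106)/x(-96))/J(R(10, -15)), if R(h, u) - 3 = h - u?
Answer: -77/5 ≈ -15.400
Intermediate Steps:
R(h, u) = 3 + h - u (R(h, u) = 3 + (h - u) = 3 + h - u)
x(N) = 9/(-2 + N)
s(m, S) = -14/5 + 2*S/5 (s(m, S) = (2*(S - 7))/5 = (2*(-7 + S))/5 = (-14 + 2*S)/5 = -14/5 + 2*S/5)
(s(-308, 106)/x(-96))/J(R(10, -15)) = ((-14/5 + (⅖)*106)/((9/(-2 - 96))))/28 = ((-14/5 + 212/5)/((9/(-98))))*(1/28) = (198/(5*((9*(-1/98)))))*(1/28) = (198/(5*(-9/98)))*(1/28) = ((198/5)*(-98/9))*(1/28) = -2156/5*1/28 = -77/5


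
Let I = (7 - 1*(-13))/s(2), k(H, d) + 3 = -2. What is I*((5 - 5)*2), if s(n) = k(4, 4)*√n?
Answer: 0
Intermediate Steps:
k(H, d) = -5 (k(H, d) = -3 - 2 = -5)
s(n) = -5*√n
I = -2*√2 (I = (7 - 1*(-13))/((-5*√2)) = (7 + 13)*(-√2/10) = 20*(-√2/10) = -2*√2 ≈ -2.8284)
I*((5 - 5)*2) = (-2*√2)*((5 - 5)*2) = (-2*√2)*(0*2) = -2*√2*0 = 0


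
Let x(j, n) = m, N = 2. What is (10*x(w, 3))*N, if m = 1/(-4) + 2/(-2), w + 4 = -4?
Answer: -25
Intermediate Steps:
w = -8 (w = -4 - 4 = -8)
m = -5/4 (m = 1*(-1/4) + 2*(-1/2) = -1/4 - 1 = -5/4 ≈ -1.2500)
x(j, n) = -5/4
(10*x(w, 3))*N = (10*(-5/4))*2 = -25/2*2 = -25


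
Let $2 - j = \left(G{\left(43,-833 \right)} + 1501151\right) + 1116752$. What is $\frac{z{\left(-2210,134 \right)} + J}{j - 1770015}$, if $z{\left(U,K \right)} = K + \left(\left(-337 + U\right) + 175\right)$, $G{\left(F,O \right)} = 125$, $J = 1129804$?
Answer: $- \frac{1127566}{4388041} \approx -0.25696$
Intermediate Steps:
$z{\left(U,K \right)} = -162 + K + U$ ($z{\left(U,K \right)} = K + \left(-162 + U\right) = -162 + K + U$)
$j = -2618026$ ($j = 2 - \left(\left(125 + 1501151\right) + 1116752\right) = 2 - \left(1501276 + 1116752\right) = 2 - 2618028 = -2618026$)
$\frac{z{\left(-2210,134 \right)} + J}{j - 1770015} = \frac{\left(-162 + 134 - 2210\right) + 1129804}{-2618026 - 1770015} = \frac{-2238 + 1129804}{-4388041} = 1127566 \left(- \frac{1}{4388041}\right) = - \frac{1127566}{4388041}$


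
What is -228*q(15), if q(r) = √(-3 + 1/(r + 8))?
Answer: -456*I*√391/23 ≈ -392.04*I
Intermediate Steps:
q(r) = √(-3 + 1/(8 + r))
-228*q(15) = -228*√(-23 - 3*15)/√(8 + 15) = -228*√23*√(-23 - 45)/23 = -228*2*I*√391/23 = -456*I*√391/23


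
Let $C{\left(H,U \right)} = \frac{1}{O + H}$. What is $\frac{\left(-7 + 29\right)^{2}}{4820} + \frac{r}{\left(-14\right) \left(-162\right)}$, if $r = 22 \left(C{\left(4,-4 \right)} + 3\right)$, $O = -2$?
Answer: $\frac{52459}{390420} \approx 0.13437$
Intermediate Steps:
$C{\left(H,U \right)} = \frac{1}{-2 + H}$
$r = 77$ ($r = 22 \left(\frac{1}{-2 + 4} + 3\right) = 22 \left(\frac{1}{2} + 3\right) = 22 \cdot \frac{7}{2} = 77$)
$\frac{\left(-7 + 29\right)^{2}}{4820} + \frac{r}{\left(-14\right) \left(-162\right)} = \frac{\left(-7 + 29\right)^{2}}{4820} + \frac{77}{\left(-14\right) \left(-162\right)} = 22^{2} \cdot \frac{1}{4820} + \frac{77}{2268} = 484 \cdot \frac{1}{4820} + 77 \cdot \frac{1}{2268} = \frac{121}{1205} + \frac{11}{324} = \frac{52459}{390420}$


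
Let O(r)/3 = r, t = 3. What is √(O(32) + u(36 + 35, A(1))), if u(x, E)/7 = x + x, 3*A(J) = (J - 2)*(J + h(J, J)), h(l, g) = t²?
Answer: √1090 ≈ 33.015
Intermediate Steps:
O(r) = 3*r
h(l, g) = 9 (h(l, g) = 3² = 9)
A(J) = (-2 + J)*(9 + J)/3 (A(J) = ((J - 2)*(J + 9))/3 = ((-2 + J)*(9 + J))/3 = (-2 + J)*(9 + J)/3)
u(x, E) = 14*x (u(x, E) = 7*(x + x) = 7*(2*x) = 14*x)
√(O(32) + u(36 + 35, A(1))) = √(3*32 + 14*(36 + 35)) = √(96 + 14*71) = √(96 + 994) = √1090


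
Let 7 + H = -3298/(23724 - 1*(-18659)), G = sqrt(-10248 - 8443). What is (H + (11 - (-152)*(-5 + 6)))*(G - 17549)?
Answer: -115971689050/42383 + 6608450*I*sqrt(18691)/42383 ≈ -2.7363e+6 + 21317.0*I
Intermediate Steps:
G = I*sqrt(18691) (G = sqrt(-18691) = I*sqrt(18691) ≈ 136.72*I)
H = -299979/42383 (H = -7 - 3298/(23724 - 1*(-18659)) = -7 - 3298/(23724 + 18659) = -7 - 3298/42383 = -299979/42383 ≈ -7.0778)
(H + (11 - (-152)*(-5 + 6)))*(G - 17549) = (-299979/42383 + (11 - (-152)*(-5 + 6)))*(I*sqrt(18691) - 17549) = (-299979/42383 + (11 - (-152)))*(-17549 + I*sqrt(18691)) = (-299979/42383 + (11 - 38*(-4)))*(-17549 + I*sqrt(18691)) = (-299979/42383 + (11 + 152))*(-17549 + I*sqrt(18691)) = (-299979/42383 + 163)*(-17549 + I*sqrt(18691)) = 6608450*(-17549 + I*sqrt(18691))/42383 = -115971689050/42383 + 6608450*I*sqrt(18691)/42383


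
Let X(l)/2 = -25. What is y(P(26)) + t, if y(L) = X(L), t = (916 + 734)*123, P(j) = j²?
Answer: 202900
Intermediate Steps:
X(l) = -50 (X(l) = 2*(-25) = -50)
t = 202950 (t = 1650*123 = 202950)
y(L) = -50
y(P(26)) + t = -50 + 202950 = 202900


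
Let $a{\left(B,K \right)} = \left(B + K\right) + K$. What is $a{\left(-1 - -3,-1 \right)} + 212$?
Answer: $212$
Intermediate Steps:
$a{\left(B,K \right)} = B + 2 K$
$a{\left(-1 - -3,-1 \right)} + 212 = \left(\left(-1 - -3\right) + 2 \left(-1\right)\right) + 212 = \left(\left(-1 + 3\right) - 2\right) + 212 = \left(2 - 2\right) + 212 = 0 + 212 = 212$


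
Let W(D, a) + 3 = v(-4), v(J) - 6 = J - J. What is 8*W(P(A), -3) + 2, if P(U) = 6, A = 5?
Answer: 26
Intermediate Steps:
v(J) = 6 (v(J) = 6 + (J - J) = 6 + 0 = 6)
W(D, a) = 3 (W(D, a) = -3 + 6 = 3)
8*W(P(A), -3) + 2 = 8*3 + 2 = 24 + 2 = 26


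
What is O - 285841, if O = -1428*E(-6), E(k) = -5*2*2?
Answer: -257281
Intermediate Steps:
E(k) = -20 (E(k) = -10*2 = -20)
O = 28560 (O = -1428*(-20) = 28560)
O - 285841 = 28560 - 285841 = -257281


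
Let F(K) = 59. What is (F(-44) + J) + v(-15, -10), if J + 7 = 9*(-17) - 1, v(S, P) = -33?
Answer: -135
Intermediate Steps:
J = -161 (J = -7 + (9*(-17) - 1) = -7 + (-153 - 1) = -7 - 154 = -161)
(F(-44) + J) + v(-15, -10) = (59 - 161) - 33 = -102 - 33 = -135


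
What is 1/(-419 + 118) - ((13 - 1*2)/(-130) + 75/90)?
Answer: -44141/58695 ≈ -0.75204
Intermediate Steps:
1/(-419 + 118) - ((13 - 1*2)/(-130) + 75/90) = 1/(-301) - ((13 - 2)*(-1/130) + 75*(1/90)) = -1/301 - (11*(-1/130) + ⅚) = -1/301 - (-11/130 + ⅚) = -1/301 - 1*146/195 = -1/301 - 146/195 = -44141/58695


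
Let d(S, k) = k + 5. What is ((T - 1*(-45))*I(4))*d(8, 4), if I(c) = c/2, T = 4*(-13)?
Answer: -126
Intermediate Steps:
T = -52
d(S, k) = 5 + k
I(c) = c/2 (I(c) = c*(1/2) = c/2)
((T - 1*(-45))*I(4))*d(8, 4) = ((-52 - 1*(-45))*((1/2)*4))*(5 + 4) = ((-52 + 45)*2)*9 = -7*2*9 = -14*9 = -126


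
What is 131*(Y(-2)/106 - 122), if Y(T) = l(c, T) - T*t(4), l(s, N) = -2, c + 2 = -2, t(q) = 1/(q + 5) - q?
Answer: -7629178/477 ≈ -15994.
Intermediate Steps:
t(q) = 1/(5 + q) - q
c = -4 (c = -2 - 2 = -4)
Y(T) = -2 + 35*T/9 (Y(T) = -2 - T*(1 - 1*4² - 5*4)/(5 + 4) = -2 - T*(1 - 1*16 - 20)/9 = -2 - T*(1 - 16 - 20)/9 = -2 - T*(⅑)*(-35) = -2 - T*(-35)/9 = -2 - (-35)*T/9 = -2 + 35*T/9)
131*(Y(-2)/106 - 122) = 131*((-2 + (35/9)*(-2))/106 - 122) = 131*((-2 - 70/9)*(1/106) - 122) = 131*(-88/9*1/106 - 122) = 131*(-44/477 - 122) = 131*(-58238/477) = -7629178/477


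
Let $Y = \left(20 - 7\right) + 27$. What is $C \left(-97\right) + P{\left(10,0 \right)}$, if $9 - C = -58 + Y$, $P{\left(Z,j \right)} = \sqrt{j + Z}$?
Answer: $-2619 + \sqrt{10} \approx -2615.8$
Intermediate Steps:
$Y = 40$ ($Y = 13 + 27 = 40$)
$P{\left(Z,j \right)} = \sqrt{Z + j}$
$C = 27$ ($C = 9 - \left(-58 + 40\right) = 9 - -18 = 9 + 18 = 27$)
$C \left(-97\right) + P{\left(10,0 \right)} = 27 \left(-97\right) + \sqrt{10 + 0} = -2619 + \sqrt{10}$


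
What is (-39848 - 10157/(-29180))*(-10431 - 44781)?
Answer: 16049500128849/7295 ≈ 2.2001e+9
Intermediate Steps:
(-39848 - 10157/(-29180))*(-10431 - 44781) = (-39848 - 10157*(-1/29180))*(-55212) = (-39848 + 10157/29180)*(-55212) = -1162754483/29180*(-55212) = 16049500128849/7295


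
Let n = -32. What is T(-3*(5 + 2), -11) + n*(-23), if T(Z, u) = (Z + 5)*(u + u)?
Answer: 1088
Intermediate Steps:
T(Z, u) = 2*u*(5 + Z) (T(Z, u) = (5 + Z)*(2*u) = 2*u*(5 + Z))
T(-3*(5 + 2), -11) + n*(-23) = 2*(-11)*(5 - 3*(5 + 2)) - 32*(-23) = 2*(-11)*(5 - 3*7) + 736 = 2*(-11)*(5 - 21) + 736 = 2*(-11)*(-16) + 736 = 352 + 736 = 1088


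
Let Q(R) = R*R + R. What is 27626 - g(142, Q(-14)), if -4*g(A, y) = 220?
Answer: 27681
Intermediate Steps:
Q(R) = R + R² (Q(R) = R² + R = R + R²)
g(A, y) = -55 (g(A, y) = -¼*220 = -55)
27626 - g(142, Q(-14)) = 27626 - 1*(-55) = 27626 + 55 = 27681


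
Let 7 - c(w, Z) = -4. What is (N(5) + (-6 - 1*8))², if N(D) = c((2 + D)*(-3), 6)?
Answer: 9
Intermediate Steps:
c(w, Z) = 11 (c(w, Z) = 7 - 1*(-4) = 7 + 4 = 11)
N(D) = 11
(N(5) + (-6 - 1*8))² = (11 + (-6 - 1*8))² = (11 + (-6 - 8))² = (11 - 14)² = (-3)² = 9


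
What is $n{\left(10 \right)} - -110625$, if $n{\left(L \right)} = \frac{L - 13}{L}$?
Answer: $\frac{1106247}{10} \approx 1.1062 \cdot 10^{5}$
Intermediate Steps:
$n{\left(L \right)} = \frac{-13 + L}{L}$
$n{\left(10 \right)} - -110625 = \frac{-13 + 10}{10} - -110625 = \frac{1}{10} \left(-3\right) + 110625 = - \frac{3}{10} + 110625 = \frac{1106247}{10}$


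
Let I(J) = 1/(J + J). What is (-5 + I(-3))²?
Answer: 961/36 ≈ 26.694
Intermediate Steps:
I(J) = 1/(2*J)
(-5 + I(-3))² = (-5 + (½)/(-3))² = (-5 + (½)*(-⅓))² = (-5 - ⅙)² = (-31/6)² = 961/36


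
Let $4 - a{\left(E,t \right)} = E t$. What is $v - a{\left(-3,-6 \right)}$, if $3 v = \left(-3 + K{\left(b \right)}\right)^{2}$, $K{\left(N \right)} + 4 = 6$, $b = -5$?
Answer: $\frac{43}{3} \approx 14.333$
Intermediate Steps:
$K{\left(N \right)} = 2$ ($K{\left(N \right)} = -4 + 6 = 2$)
$a{\left(E,t \right)} = 4 - E t$
$v = \frac{1}{3}$ ($v = \frac{\left(-3 + 2\right)^{2}}{3} = \frac{\left(-1\right)^{2}}{3} = \frac{1}{3} \cdot 1 = \frac{1}{3} \approx 0.33333$)
$v - a{\left(-3,-6 \right)} = \frac{1}{3} - \left(4 - \left(-3\right) \left(-6\right)\right) = \frac{1}{3} - \left(4 - 18\right) = \frac{1}{3} - -14 = \frac{1}{3} + 14 = \frac{43}{3}$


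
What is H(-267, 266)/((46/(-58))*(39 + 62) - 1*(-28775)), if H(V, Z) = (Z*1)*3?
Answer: 3857/138692 ≈ 0.027810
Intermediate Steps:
H(V, Z) = 3*Z (H(V, Z) = Z*3 = 3*Z)
H(-267, 266)/((46/(-58))*(39 + 62) - 1*(-28775)) = (3*266)/((46/(-58))*(39 + 62) - 1*(-28775)) = 798/((46*(-1/58))*101 + 28775) = 798/(-23/29*101 + 28775) = 798/(-2323/29 + 28775) = 798/(832152/29) = 798*(29/832152) = 3857/138692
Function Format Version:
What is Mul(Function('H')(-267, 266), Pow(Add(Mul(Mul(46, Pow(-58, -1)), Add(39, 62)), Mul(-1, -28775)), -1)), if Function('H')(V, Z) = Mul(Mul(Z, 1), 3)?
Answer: Rational(3857, 138692) ≈ 0.027810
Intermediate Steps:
Function('H')(V, Z) = Mul(3, Z) (Function('H')(V, Z) = Mul(Z, 3) = Mul(3, Z))
Mul(Function('H')(-267, 266), Pow(Add(Mul(Mul(46, Pow(-58, -1)), Add(39, 62)), Mul(-1, -28775)), -1)) = Mul(Mul(3, 266), Pow(Add(Mul(Mul(46, Pow(-58, -1)), Add(39, 62)), Mul(-1, -28775)), -1)) = Mul(798, Pow(Add(Mul(Mul(46, Rational(-1, 58)), 101), 28775), -1)) = Mul(798, Pow(Add(Mul(Rational(-23, 29), 101), 28775), -1)) = Mul(798, Pow(Add(Rational(-2323, 29), 28775), -1)) = Mul(798, Pow(Rational(832152, 29), -1)) = Mul(798, Rational(29, 832152)) = Rational(3857, 138692)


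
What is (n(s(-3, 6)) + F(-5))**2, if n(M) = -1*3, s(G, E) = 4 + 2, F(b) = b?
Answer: 64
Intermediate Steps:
s(G, E) = 6
n(M) = -3
(n(s(-3, 6)) + F(-5))**2 = (-3 - 5)**2 = (-8)**2 = 64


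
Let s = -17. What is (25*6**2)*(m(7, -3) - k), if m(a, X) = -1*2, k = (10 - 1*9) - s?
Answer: -18000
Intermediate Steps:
k = 18 (k = (10 - 1*9) - 1*(-17) = (10 - 9) + 17 = 1 + 17 = 18)
m(a, X) = -2
(25*6**2)*(m(7, -3) - k) = (25*6**2)*(-2 - 1*18) = (25*36)*(-2 - 18) = 900*(-20) = -18000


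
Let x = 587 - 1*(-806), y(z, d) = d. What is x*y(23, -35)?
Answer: -48755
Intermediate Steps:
x = 1393 (x = 587 + 806 = 1393)
x*y(23, -35) = 1393*(-35) = -48755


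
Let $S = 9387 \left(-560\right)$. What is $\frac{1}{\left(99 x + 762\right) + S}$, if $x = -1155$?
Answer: $- \frac{1}{5370303} \approx -1.8621 \cdot 10^{-7}$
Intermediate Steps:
$S = -5256720$
$\frac{1}{\left(99 x + 762\right) + S} = \frac{1}{\left(99 \left(-1155\right) + 762\right) - 5256720} = \frac{1}{\left(-114345 + 762\right) - 5256720} = \frac{1}{-113583 - 5256720} = \frac{1}{-5370303} = - \frac{1}{5370303}$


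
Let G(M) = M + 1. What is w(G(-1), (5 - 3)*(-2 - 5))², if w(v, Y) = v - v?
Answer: 0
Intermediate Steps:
G(M) = 1 + M
w(v, Y) = 0
w(G(-1), (5 - 3)*(-2 - 5))² = 0² = 0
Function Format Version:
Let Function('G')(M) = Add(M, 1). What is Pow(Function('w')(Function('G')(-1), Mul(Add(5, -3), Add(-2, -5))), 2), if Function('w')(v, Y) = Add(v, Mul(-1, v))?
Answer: 0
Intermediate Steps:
Function('G')(M) = Add(1, M)
Function('w')(v, Y) = 0
Pow(Function('w')(Function('G')(-1), Mul(Add(5, -3), Add(-2, -5))), 2) = Pow(0, 2) = 0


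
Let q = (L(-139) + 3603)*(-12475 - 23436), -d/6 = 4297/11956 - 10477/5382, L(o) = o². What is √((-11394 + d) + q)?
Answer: I*√483086089425551652066/766038 ≈ 28692.0*I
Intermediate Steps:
d = 51068279/5362266 (d = -6*(4297/11956 - 10477/5382) = -6*(-51068279/32173596) = 51068279/5362266 ≈ 9.5236)
q = -823223764 (q = ((-139)² + 3603)*(-12475 - 23436) = (19321 + 3603)*(-35911) = 22924*(-35911) = -823223764)
√((-11394 + d) + q) = √((-11394 + 51068279/5362266) - 823223764) = √(-61046590525/5362266 - 823223764) = √(-4414405846679749/5362266) = I*√483086089425551652066/766038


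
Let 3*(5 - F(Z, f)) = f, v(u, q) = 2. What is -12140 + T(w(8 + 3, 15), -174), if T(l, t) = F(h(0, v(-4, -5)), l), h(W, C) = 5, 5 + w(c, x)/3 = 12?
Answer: -12142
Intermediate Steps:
w(c, x) = 21 (w(c, x) = -15 + 3*12 = -15 + 36 = 21)
F(Z, f) = 5 - f/3
T(l, t) = 5 - l/3
-12140 + T(w(8 + 3, 15), -174) = -12140 + (5 - ⅓*21) = -12140 + (5 - 7) = -12140 - 2 = -12142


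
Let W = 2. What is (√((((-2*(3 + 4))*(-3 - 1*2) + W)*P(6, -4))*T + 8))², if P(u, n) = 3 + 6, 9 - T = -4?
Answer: 8432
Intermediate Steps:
T = 13 (T = 9 - 1*(-4) = 9 + 4 = 13)
P(u, n) = 9
(√((((-2*(3 + 4))*(-3 - 1*2) + W)*P(6, -4))*T + 8))² = (√((((-2*(3 + 4))*(-3 - 1*2) + 2)*9)*13 + 8))² = (√((((-2*7)*(-3 - 2) + 2)*9)*13 + 8))² = (√(((-14*(-5) + 2)*9)*13 + 8))² = (√(((70 + 2)*9)*13 + 8))² = (√((72*9)*13 + 8))² = (√(648*13 + 8))² = (√(8424 + 8))² = (√8432)² = (4*√527)² = 8432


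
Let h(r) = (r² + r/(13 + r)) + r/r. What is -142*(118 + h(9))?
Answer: -313039/11 ≈ -28458.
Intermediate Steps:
h(r) = 1 + r² + r/(13 + r) (h(r) = (r² + r/(13 + r)) + 1 = 1 + r² + r/(13 + r))
-142*(118 + h(9)) = -142*(118 + (13 + 9³ + 2*9 + 13*9²)/(13 + 9)) = -142*(118 + (13 + 729 + 18 + 13*81)/22) = -142*(118 + (13 + 729 + 18 + 1053)/22) = -142*(118 + (1/22)*1813) = -142*(118 + 1813/22) = -142*4409/22 = -313039/11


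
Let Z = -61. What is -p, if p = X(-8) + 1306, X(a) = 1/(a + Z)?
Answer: -90113/69 ≈ -1306.0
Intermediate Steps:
X(a) = 1/(-61 + a) (X(a) = 1/(a - 61) = 1/(-61 + a))
p = 90113/69 (p = 1/(-61 - 8) + 1306 = 1/(-69) + 1306 = -1/69 + 1306 = 90113/69 ≈ 1306.0)
-p = -1*90113/69 = -90113/69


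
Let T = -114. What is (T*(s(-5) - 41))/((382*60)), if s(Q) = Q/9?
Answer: 3553/17190 ≈ 0.20669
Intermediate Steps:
s(Q) = Q/9 (s(Q) = Q*(1/9) = Q/9)
(T*(s(-5) - 41))/((382*60)) = (-114*((1/9)*(-5) - 41))/((382*60)) = -114*(-5/9 - 41)/22920 = -114*(-374/9)*(1/22920) = (14212/3)*(1/22920) = 3553/17190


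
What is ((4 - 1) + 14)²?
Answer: 289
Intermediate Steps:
((4 - 1) + 14)² = (3 + 14)² = 17² = 289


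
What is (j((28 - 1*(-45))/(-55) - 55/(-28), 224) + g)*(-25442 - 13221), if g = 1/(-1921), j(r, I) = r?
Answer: -72800921143/2958340 ≈ -24609.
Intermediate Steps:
g = -1/1921 ≈ -0.00052056
(j((28 - 1*(-45))/(-55) - 55/(-28), 224) + g)*(-25442 - 13221) = (((28 - 1*(-45))/(-55) - 55/(-28)) - 1/1921)*(-25442 - 13221) = (((28 + 45)*(-1/55) - 55*(-1/28)) - 1/1921)*(-38663) = ((73*(-1/55) + 55/28) - 1/1921)*(-38663) = ((-73/55 + 55/28) - 1/1921)*(-38663) = (981/1540 - 1/1921)*(-38663) = (1882961/2958340)*(-38663) = -72800921143/2958340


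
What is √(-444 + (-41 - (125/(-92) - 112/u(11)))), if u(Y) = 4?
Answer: I*√964137/46 ≈ 21.346*I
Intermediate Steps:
√(-444 + (-41 - (125/(-92) - 112/u(11)))) = √(-444 + (-41 - (125/(-92) - 112/4))) = √(-444 + (-41 - (125*(-1/92) - 112*¼))) = √(-444 + (-41 - (-125/92 - 28))) = √(-444 + (-41 - 1*(-2701/92))) = √(-444 + (-41 + 2701/92)) = √(-444 - 1071/92) = √(-41919/92) = I*√964137/46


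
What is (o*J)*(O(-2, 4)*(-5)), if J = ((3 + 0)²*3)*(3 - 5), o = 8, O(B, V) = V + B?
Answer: 4320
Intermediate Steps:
O(B, V) = B + V
J = -54 (J = (3²*3)*(-2) = (9*3)*(-2) = 27*(-2) = -54)
(o*J)*(O(-2, 4)*(-5)) = (8*(-54))*((-2 + 4)*(-5)) = -864*(-5) = -432*(-10) = 4320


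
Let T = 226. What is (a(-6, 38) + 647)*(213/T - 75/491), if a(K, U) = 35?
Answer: 29882853/55483 ≈ 538.59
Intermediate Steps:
(a(-6, 38) + 647)*(213/T - 75/491) = (35 + 647)*(213/226 - 75/491) = 682*(213*(1/226) - 75*1/491) = 682*(213/226 - 75/491) = 682*(87633/110966) = 29882853/55483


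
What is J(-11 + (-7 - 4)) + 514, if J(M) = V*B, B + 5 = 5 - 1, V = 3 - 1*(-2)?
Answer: 509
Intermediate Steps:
V = 5 (V = 3 + 2 = 5)
B = -1 (B = -5 + (5 - 1) = -5 + 4 = -1)
J(M) = -5 (J(M) = 5*(-1) = -5)
J(-11 + (-7 - 4)) + 514 = -5 + 514 = 509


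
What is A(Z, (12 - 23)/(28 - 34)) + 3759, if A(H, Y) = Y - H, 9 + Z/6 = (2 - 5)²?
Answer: 22565/6 ≈ 3760.8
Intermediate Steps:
Z = 0 (Z = -54 + 6*(2 - 5)² = -54 + 6*(-3)² = -54 + 6*9 = -54 + 54 = 0)
A(Z, (12 - 23)/(28 - 34)) + 3759 = ((12 - 23)/(28 - 34) - 1*0) + 3759 = (-11/(-6) + 0) + 3759 = (-11*(-⅙) + 0) + 3759 = (11/6 + 0) + 3759 = 11/6 + 3759 = 22565/6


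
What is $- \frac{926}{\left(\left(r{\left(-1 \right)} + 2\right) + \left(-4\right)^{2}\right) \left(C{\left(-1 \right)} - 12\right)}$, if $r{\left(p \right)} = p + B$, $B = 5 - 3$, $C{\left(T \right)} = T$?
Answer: $\frac{926}{247} \approx 3.749$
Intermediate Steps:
$B = 2$ ($B = 5 - 3 = 2$)
$r{\left(p \right)} = 2 + p$ ($r{\left(p \right)} = p + 2 = 2 + p$)
$- \frac{926}{\left(\left(r{\left(-1 \right)} + 2\right) + \left(-4\right)^{2}\right) \left(C{\left(-1 \right)} - 12\right)} = - \frac{926}{\left(\left(\left(2 - 1\right) + 2\right) + \left(-4\right)^{2}\right) \left(-1 - 12\right)} = - \frac{926}{\left(\left(1 + 2\right) + 16\right) \left(-13\right)} = - \frac{926}{\left(3 + 16\right) \left(-13\right)} = - \frac{926}{19 \left(-13\right)} = - \frac{926}{-247} = \left(-926\right) \left(- \frac{1}{247}\right) = \frac{926}{247}$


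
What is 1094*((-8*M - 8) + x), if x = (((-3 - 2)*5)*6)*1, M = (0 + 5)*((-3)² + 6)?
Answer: -829252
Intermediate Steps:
M = 75 (M = 5*(9 + 6) = 5*15 = 75)
x = -150 (x = (-5*5*6)*1 = -25*6*1 = -150*1 = -150)
1094*((-8*M - 8) + x) = 1094*((-8*75 - 8) - 150) = 1094*((-600 - 8) - 150) = 1094*(-608 - 150) = 1094*(-758) = -829252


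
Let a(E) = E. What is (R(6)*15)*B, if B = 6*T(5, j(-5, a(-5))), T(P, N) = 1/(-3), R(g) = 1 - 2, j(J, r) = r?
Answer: 30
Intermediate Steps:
R(g) = -1
T(P, N) = -1/3
B = -2 (B = 6*(-1/3) = -2)
(R(6)*15)*B = -1*15*(-2) = -15*(-2) = 30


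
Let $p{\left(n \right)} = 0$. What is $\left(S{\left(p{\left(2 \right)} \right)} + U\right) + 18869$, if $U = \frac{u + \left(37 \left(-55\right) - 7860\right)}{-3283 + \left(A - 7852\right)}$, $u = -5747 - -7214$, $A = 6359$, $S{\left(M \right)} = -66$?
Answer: $\frac{22452889}{1194} \approx 18805.0$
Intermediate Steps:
$u = 1467$ ($u = -5747 + 7214 = 1467$)
$U = \frac{2107}{1194}$ ($U = \frac{1467 + \left(37 \left(-55\right) - 7860\right)}{-3283 + \left(6359 - 7852\right)} = \frac{1467 - 9895}{-3283 - 1493} = \frac{1467 - 9895}{-4776} = \left(-8428\right) \left(- \frac{1}{4776}\right) = \frac{2107}{1194} \approx 1.7647$)
$\left(S{\left(p{\left(2 \right)} \right)} + U\right) + 18869 = \left(-66 + \frac{2107}{1194}\right) + 18869 = - \frac{76697}{1194} + 18869 = \frac{22452889}{1194}$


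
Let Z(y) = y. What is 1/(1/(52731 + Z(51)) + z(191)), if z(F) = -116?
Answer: -52782/6122711 ≈ -0.0086207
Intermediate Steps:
1/(1/(52731 + Z(51)) + z(191)) = 1/(1/(52731 + 51) - 116) = 1/(1/52782 - 116) = 1/(-6122711/52782) = -52782/6122711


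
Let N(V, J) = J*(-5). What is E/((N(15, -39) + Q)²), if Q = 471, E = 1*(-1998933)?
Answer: -666311/147852 ≈ -4.5066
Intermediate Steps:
E = -1998933
N(V, J) = -5*J
E/((N(15, -39) + Q)²) = -1998933/(-5*(-39) + 471)² = -1998933/(195 + 471)² = -1998933/(666²) = -1998933/443556 = -1998933*1/443556 = -666311/147852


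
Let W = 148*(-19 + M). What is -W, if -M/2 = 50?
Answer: 17612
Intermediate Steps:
M = -100 (M = -2*50 = -100)
W = -17612 (W = 148*(-19 - 100) = 148*(-119) = -17612)
-W = -1*(-17612) = 17612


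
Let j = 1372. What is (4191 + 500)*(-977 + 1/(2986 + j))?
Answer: -19973175615/4358 ≈ -4.5831e+6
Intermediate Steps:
(4191 + 500)*(-977 + 1/(2986 + j)) = (4191 + 500)*(-977 + 1/(2986 + 1372)) = 4691*(-977 + 1/4358) = 4691*(-4257765/4358) = -19973175615/4358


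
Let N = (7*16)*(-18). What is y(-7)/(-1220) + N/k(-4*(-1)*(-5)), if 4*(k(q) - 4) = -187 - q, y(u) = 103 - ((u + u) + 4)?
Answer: 9821017/184220 ≈ 53.311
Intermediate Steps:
y(u) = 99 - 2*u (y(u) = 103 - (2*u + 4) = 103 - (4 + 2*u) = 103 + (-4 - 2*u) = 99 - 2*u)
N = -2016 (N = 112*(-18) = -2016)
k(q) = -171/4 - q/4 (k(q) = 4 + (-187 - q)/4 = 4 + (-187/4 - q/4) = -171/4 - q/4)
y(-7)/(-1220) + N/k(-4*(-1)*(-5)) = (99 - 2*(-7))/(-1220) - 2016/(-171/4 - (-4*(-1))*(-5)/4) = (99 + 14)*(-1/1220) - 2016/(-171/4 - (-5)) = 113*(-1/1220) - 2016/(-171/4 - 1/4*(-20)) = -113/1220 - 2016/(-171/4 + 5) = -113/1220 - 2016/(-151/4) = -113/1220 - 2016*(-4/151) = -113/1220 + 8064/151 = 9821017/184220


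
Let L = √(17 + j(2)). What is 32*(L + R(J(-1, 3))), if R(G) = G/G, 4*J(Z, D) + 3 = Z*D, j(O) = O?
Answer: 32 + 32*√19 ≈ 171.48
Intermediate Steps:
J(Z, D) = -¾ + D*Z/4 (J(Z, D) = -¾ + (Z*D)/4 = -¾ + (D*Z)/4 = -¾ + D*Z/4)
R(G) = 1
L = √19 (L = √(17 + 2) = √19 ≈ 4.3589)
32*(L + R(J(-1, 3))) = 32*(√19 + 1) = 32*(1 + √19) = 32 + 32*√19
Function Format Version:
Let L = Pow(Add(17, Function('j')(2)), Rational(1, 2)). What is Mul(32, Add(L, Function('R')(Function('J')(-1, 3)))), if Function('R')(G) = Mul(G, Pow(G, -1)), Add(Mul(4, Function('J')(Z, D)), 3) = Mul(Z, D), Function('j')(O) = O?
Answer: Add(32, Mul(32, Pow(19, Rational(1, 2)))) ≈ 171.48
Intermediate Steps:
Function('J')(Z, D) = Add(Rational(-3, 4), Mul(Rational(1, 4), D, Z)) (Function('J')(Z, D) = Add(Rational(-3, 4), Mul(Rational(1, 4), Mul(Z, D))) = Add(Rational(-3, 4), Mul(Rational(1, 4), Mul(D, Z))) = Add(Rational(-3, 4), Mul(Rational(1, 4), D, Z)))
Function('R')(G) = 1
L = Pow(19, Rational(1, 2)) (L = Pow(Add(17, 2), Rational(1, 2)) = Pow(19, Rational(1, 2)) ≈ 4.3589)
Mul(32, Add(L, Function('R')(Function('J')(-1, 3)))) = Mul(32, Add(Pow(19, Rational(1, 2)), 1)) = Mul(32, Add(1, Pow(19, Rational(1, 2)))) = Add(32, Mul(32, Pow(19, Rational(1, 2))))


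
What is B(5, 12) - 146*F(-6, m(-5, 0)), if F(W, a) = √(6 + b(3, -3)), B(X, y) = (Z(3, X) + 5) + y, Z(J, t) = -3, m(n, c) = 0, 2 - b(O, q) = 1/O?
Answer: 14 - 146*√69/3 ≈ -390.26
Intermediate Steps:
b(O, q) = 2 - 1/O
B(X, y) = 2 + y (B(X, y) = (-3 + 5) + y = 2 + y)
F(W, a) = √69/3 (F(W, a) = √(6 + (2 - 1/3)) = √(6 + (2 - 1*⅓)) = √(6 + (2 - ⅓)) = √(6 + 5/3) = √(23/3) = √69/3)
B(5, 12) - 146*F(-6, m(-5, 0)) = (2 + 12) - 146*√69/3 = 14 - 146*√69/3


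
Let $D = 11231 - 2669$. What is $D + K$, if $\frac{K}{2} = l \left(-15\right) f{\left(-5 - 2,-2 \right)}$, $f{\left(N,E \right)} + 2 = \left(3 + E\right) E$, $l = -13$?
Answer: $7002$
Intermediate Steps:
$f{\left(N,E \right)} = -2 + E \left(3 + E\right)$ ($f{\left(N,E \right)} = -2 + \left(3 + E\right) E = -2 + E \left(3 + E\right)$)
$D = 8562$
$K = -1560$ ($K = 2 \left(-13\right) \left(-15\right) \left(-2 + \left(-2\right)^{2} + 3 \left(-2\right)\right) = 2 \cdot 195 \left(-2 + 4 - 6\right) = 2 \cdot 195 \left(-4\right) = 2 \left(-780\right) = -1560$)
$D + K = 8562 - 1560 = 7002$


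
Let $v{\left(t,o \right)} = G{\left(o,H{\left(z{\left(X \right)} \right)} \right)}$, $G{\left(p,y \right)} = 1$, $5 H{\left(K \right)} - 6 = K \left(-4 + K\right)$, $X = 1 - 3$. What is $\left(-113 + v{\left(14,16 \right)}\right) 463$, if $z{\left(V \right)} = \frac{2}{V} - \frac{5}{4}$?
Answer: $-51856$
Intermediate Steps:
$X = -2$
$z{\left(V \right)} = - \frac{5}{4} + \frac{2}{V}$ ($z{\left(V \right)} = \frac{2}{V} - \frac{5}{4} = - \frac{5}{4} + \frac{2}{V}$)
$H{\left(K \right)} = \frac{6}{5} + \frac{K \left(-4 + K\right)}{5}$
$v{\left(t,o \right)} = 1$
$\left(-113 + v{\left(14,16 \right)}\right) 463 = \left(-113 + 1\right) 463 = \left(-112\right) 463 = -51856$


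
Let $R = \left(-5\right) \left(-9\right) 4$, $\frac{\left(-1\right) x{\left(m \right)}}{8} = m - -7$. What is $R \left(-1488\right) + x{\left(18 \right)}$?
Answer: $-268040$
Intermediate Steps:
$x{\left(m \right)} = -56 - 8 m$ ($x{\left(m \right)} = - 8 \left(m - -7\right) = - 8 \left(m + 7\right) = - 8 \left(7 + m\right) = -56 - 8 m$)
$R = 180$ ($R = 45 \cdot 4 = 180$)
$R \left(-1488\right) + x{\left(18 \right)} = 180 \left(-1488\right) - 200 = -267840 - 200 = -268040$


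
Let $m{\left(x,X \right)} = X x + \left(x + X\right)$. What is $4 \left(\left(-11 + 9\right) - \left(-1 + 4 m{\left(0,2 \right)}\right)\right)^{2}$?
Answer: $324$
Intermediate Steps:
$m{\left(x,X \right)} = X + x + X x$ ($m{\left(x,X \right)} = X x + \left(X + x\right) = X + x + X x$)
$4 \left(\left(-11 + 9\right) - \left(-1 + 4 m{\left(0,2 \right)}\right)\right)^{2} = 4 \left(\left(-11 + 9\right) + \left(1 - 4 \left(2 + 0 + 2 \cdot 0\right)\right)\right)^{2} = 4 \left(-2 + \left(1 - 4 \left(2 + 0 + 0\right)\right)\right)^{2} = 4 \left(-2 + \left(1 - 8\right)\right)^{2} = 4 \left(-2 - 7\right)^{2} = 4 \left(-9\right)^{2} = 4 \cdot 81 = 324$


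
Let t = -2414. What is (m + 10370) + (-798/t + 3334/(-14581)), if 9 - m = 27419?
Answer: -299889715999/17599267 ≈ -17040.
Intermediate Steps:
m = -27410 (m = 9 - 1*27419 = 9 - 27419 = -27410)
(m + 10370) + (-798/t + 3334/(-14581)) = (-27410 + 10370) + (-798/(-2414) + 3334/(-14581)) = -17040 + (-798*(-1/2414) + 3334*(-1/14581)) = -17040 + (399/1207 - 3334/14581) = -17040 + 1793681/17599267 = -299889715999/17599267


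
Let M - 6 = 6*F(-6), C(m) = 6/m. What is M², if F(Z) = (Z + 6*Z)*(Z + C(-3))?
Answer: 4088484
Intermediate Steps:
F(Z) = 7*Z*(-2 + Z) (F(Z) = (Z + 6*Z)*(Z + 6/(-3)) = (7*Z)*(Z + 6*(-⅓)) = (7*Z)*(Z - 2) = (7*Z)*(-2 + Z) = 7*Z*(-2 + Z))
M = 2022 (M = 6 + 6*(7*(-6)*(-2 - 6)) = 6 + 6*(7*(-6)*(-8)) = 6 + 6*336 = 6 + 2016 = 2022)
M² = 2022² = 4088484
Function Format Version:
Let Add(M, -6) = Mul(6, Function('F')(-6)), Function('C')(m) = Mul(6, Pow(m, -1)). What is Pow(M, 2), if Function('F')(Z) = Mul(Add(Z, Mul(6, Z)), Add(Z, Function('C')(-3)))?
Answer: 4088484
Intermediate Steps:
Function('F')(Z) = Mul(7, Z, Add(-2, Z)) (Function('F')(Z) = Mul(Add(Z, Mul(6, Z)), Add(Z, Mul(6, Pow(-3, -1)))) = Mul(Mul(7, Z), Add(Z, Mul(6, Rational(-1, 3)))) = Mul(Mul(7, Z), Add(Z, -2)) = Mul(Mul(7, Z), Add(-2, Z)) = Mul(7, Z, Add(-2, Z)))
M = 2022 (M = Add(6, Mul(6, Mul(7, -6, Add(-2, -6)))) = Add(6, Mul(6, Mul(7, -6, -8))) = Add(6, Mul(6, 336)) = Add(6, 2016) = 2022)
Pow(M, 2) = Pow(2022, 2) = 4088484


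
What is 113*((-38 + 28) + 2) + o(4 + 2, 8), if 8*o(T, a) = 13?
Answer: -7219/8 ≈ -902.38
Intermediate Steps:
o(T, a) = 13/8 (o(T, a) = (1/8)*13 = 13/8)
113*((-38 + 28) + 2) + o(4 + 2, 8) = 113*((-38 + 28) + 2) + 13/8 = 113*(-10 + 2) + 13/8 = 113*(-8) + 13/8 = -904 + 13/8 = -7219/8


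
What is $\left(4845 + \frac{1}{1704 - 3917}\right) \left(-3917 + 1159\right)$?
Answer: $- \frac{29571231872}{2213} \approx -1.3363 \cdot 10^{7}$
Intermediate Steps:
$\left(4845 + \frac{1}{1704 - 3917}\right) \left(-3917 + 1159\right) = \left(4845 + \frac{1}{-2213}\right) \left(-2758\right) = \left(4845 - \frac{1}{2213}\right) \left(-2758\right) = \frac{10721984}{2213} \left(-2758\right) = - \frac{29571231872}{2213}$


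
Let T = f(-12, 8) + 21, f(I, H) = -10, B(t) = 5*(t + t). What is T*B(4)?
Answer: 440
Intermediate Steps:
B(t) = 10*t (B(t) = 5*(2*t) = 10*t)
T = 11 (T = -10 + 21 = 11)
T*B(4) = 11*(10*4) = 11*40 = 440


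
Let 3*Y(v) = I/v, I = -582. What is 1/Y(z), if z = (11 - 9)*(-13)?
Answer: 13/97 ≈ 0.13402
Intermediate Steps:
z = -26 (z = 2*(-13) = -26)
Y(v) = -194/v (Y(v) = (-582/v)/3 = -194/v)
1/Y(z) = 1/(-194/(-26)) = 1/(-194*(-1/26)) = 1/(97/13) = 13/97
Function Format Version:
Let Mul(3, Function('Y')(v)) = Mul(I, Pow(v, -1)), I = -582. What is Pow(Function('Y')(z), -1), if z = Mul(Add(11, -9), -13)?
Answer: Rational(13, 97) ≈ 0.13402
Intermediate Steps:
z = -26 (z = Mul(2, -13) = -26)
Function('Y')(v) = Mul(-194, Pow(v, -1)) (Function('Y')(v) = Mul(Rational(1, 3), Mul(-582, Pow(v, -1))) = Mul(-194, Pow(v, -1)))
Pow(Function('Y')(z), -1) = Pow(Mul(-194, Pow(-26, -1)), -1) = Pow(Mul(-194, Rational(-1, 26)), -1) = Pow(Rational(97, 13), -1) = Rational(13, 97)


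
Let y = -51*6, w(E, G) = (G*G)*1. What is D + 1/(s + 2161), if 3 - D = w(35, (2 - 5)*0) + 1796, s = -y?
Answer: -4423330/2467 ≈ -1793.0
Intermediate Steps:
w(E, G) = G² (w(E, G) = G²*1 = G²)
y = -306
s = 306 (s = -1*(-306) = 306)
D = -1793 (D = 3 - (((2 - 5)*0)² + 1796) = 3 - ((-3*0)² + 1796) = 3 - (0² + 1796) = 3 - (0 + 1796) = 3 - 1*1796 = 3 - 1796 = -1793)
D + 1/(s + 2161) = -1793 + 1/(306 + 2161) = -1793 + 1/2467 = -4423330/2467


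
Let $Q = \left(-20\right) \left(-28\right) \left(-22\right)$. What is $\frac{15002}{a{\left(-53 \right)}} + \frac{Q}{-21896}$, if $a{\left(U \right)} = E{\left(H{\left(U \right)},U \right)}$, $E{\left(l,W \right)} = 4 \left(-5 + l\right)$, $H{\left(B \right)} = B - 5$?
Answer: $- \frac{2905171}{49266} \approx -58.969$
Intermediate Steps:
$Q = -12320$ ($Q = 560 \left(-22\right) = -12320$)
$H{\left(B \right)} = -5 + B$
$E{\left(l,W \right)} = -20 + 4 l$
$a{\left(U \right)} = -40 + 4 U$ ($a{\left(U \right)} = -20 + 4 \left(-5 + U\right) = -20 + \left(-20 + 4 U\right) = -40 + 4 U$)
$\frac{15002}{a{\left(-53 \right)}} + \frac{Q}{-21896} = \frac{15002}{-40 + 4 \left(-53\right)} - \frac{12320}{-21896} = \frac{15002}{-40 - 212} - - \frac{220}{391} = \frac{15002}{-252} + \frac{220}{391} = 15002 \left(- \frac{1}{252}\right) + \frac{220}{391} = - \frac{7501}{126} + \frac{220}{391} = - \frac{2905171}{49266}$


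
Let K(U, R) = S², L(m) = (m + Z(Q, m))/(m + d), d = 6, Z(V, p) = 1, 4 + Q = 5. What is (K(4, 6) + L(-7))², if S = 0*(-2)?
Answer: 36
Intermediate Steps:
Q = 1 (Q = -4 + 5 = 1)
S = 0
L(m) = (1 + m)/(6 + m) (L(m) = (m + 1)/(m + 6) = (1 + m)/(6 + m))
K(U, R) = 0 (K(U, R) = 0² = 0)
(K(4, 6) + L(-7))² = (0 + (1 - 7)/(6 - 7))² = (0 - 6/(-1))² = (0 - 1*(-6))² = (0 + 6)² = 6² = 36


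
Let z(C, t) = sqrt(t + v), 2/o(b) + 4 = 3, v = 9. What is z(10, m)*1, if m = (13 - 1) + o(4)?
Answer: sqrt(19) ≈ 4.3589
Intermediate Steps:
o(b) = -2 (o(b) = 2/(-4 + 3) = 2/(-1) = 2*(-1) = -2)
m = 10 (m = (13 - 1) - 2 = 12 - 2 = 10)
z(C, t) = sqrt(9 + t) (z(C, t) = sqrt(t + 9) = sqrt(9 + t))
z(10, m)*1 = sqrt(9 + 10)*1 = sqrt(19)*1 = sqrt(19)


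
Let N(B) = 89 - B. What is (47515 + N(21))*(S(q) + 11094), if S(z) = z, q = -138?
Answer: 521319348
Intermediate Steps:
(47515 + N(21))*(S(q) + 11094) = (47515 + (89 - 1*21))*(-138 + 11094) = (47515 + (89 - 21))*10956 = (47515 + 68)*10956 = 47583*10956 = 521319348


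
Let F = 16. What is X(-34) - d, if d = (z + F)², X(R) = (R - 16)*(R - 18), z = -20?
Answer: 2584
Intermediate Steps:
X(R) = (-18 + R)*(-16 + R) (X(R) = (-16 + R)*(-18 + R) = (-18 + R)*(-16 + R))
d = 16 (d = (-20 + 16)² = (-4)² = 16)
X(-34) - d = (288 + (-34)² - 34*(-34)) - 1*16 = (288 + 1156 + 1156) - 16 = 2600 - 16 = 2584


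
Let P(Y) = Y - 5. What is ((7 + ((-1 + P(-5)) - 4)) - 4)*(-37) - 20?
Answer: 424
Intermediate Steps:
P(Y) = -5 + Y
((7 + ((-1 + P(-5)) - 4)) - 4)*(-37) - 20 = ((7 + ((-1 + (-5 - 5)) - 4)) - 4)*(-37) - 20 = ((7 + ((-1 - 10) - 4)) - 4)*(-37) - 20 = ((7 + (-11 - 4)) - 4)*(-37) - 20 = ((7 - 15) - 4)*(-37) - 20 = (-8 - 4)*(-37) - 20 = -12*(-37) - 20 = 444 - 20 = 424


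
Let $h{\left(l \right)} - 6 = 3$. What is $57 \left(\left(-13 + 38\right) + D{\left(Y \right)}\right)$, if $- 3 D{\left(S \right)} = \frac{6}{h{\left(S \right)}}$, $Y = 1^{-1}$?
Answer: $\frac{4237}{3} \approx 1412.3$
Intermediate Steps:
$Y = 1$
$h{\left(l \right)} = 9$ ($h{\left(l \right)} = 6 + 3 = 9$)
$D{\left(S \right)} = - \frac{2}{9}$ ($D{\left(S \right)} = - \frac{6 \cdot \frac{1}{9}}{3} = \left(- \frac{1}{3}\right) \frac{2}{3} = - \frac{2}{9}$)
$57 \left(\left(-13 + 38\right) + D{\left(Y \right)}\right) = 57 \left(\left(-13 + 38\right) - \frac{2}{9}\right) = 57 \left(25 - \frac{2}{9}\right) = 57 \cdot \frac{223}{9} = \frac{4237}{3}$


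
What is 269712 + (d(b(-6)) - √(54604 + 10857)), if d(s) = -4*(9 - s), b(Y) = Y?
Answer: 269652 - 11*√541 ≈ 2.6940e+5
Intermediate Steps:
d(s) = -36 + 4*s
269712 + (d(b(-6)) - √(54604 + 10857)) = 269712 + ((-36 + 4*(-6)) - √(54604 + 10857)) = 269712 + ((-36 - 24) - √65461) = 269712 + (-60 - 11*√541) = 269652 - 11*√541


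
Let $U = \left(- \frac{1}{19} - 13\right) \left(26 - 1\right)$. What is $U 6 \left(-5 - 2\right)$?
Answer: $\frac{260400}{19} \approx 13705.0$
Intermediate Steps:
$U = - \frac{6200}{19}$ ($U = \left(\left(-1\right) \frac{1}{19} - 13\right) 25 = \left(- \frac{1}{19} - 13\right) 25 = \left(- \frac{248}{19}\right) 25 = - \frac{6200}{19} \approx -326.32$)
$U 6 \left(-5 - 2\right) = - \frac{6200 \cdot 6 \left(-5 - 2\right)}{19} = - \frac{6200 \cdot 6 \left(-7\right)}{19} = \left(- \frac{6200}{19}\right) \left(-42\right) = \frac{260400}{19}$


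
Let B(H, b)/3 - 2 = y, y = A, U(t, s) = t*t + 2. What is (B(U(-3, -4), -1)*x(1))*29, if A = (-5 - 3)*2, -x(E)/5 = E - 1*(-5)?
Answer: 36540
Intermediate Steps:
U(t, s) = 2 + t² (U(t, s) = t² + 2 = 2 + t²)
x(E) = -25 - 5*E (x(E) = -5*(E - 1*(-5)) = -5*(E + 5) = -5*(5 + E) = -25 - 5*E)
A = -16 (A = -8*2 = -16)
y = -16
B(H, b) = -42 (B(H, b) = 6 + 3*(-16) = 6 - 48 = -42)
(B(U(-3, -4), -1)*x(1))*29 = -42*(-25 - 5*1)*29 = -42*(-25 - 5)*29 = -42*(-30)*29 = 1260*29 = 36540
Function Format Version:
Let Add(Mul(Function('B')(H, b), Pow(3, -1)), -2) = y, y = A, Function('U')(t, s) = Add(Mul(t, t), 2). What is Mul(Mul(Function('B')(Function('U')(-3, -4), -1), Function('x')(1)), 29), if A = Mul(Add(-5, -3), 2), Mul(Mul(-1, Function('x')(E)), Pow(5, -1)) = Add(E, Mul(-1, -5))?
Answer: 36540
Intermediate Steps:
Function('U')(t, s) = Add(2, Pow(t, 2)) (Function('U')(t, s) = Add(Pow(t, 2), 2) = Add(2, Pow(t, 2)))
Function('x')(E) = Add(-25, Mul(-5, E)) (Function('x')(E) = Mul(-5, Add(E, Mul(-1, -5))) = Mul(-5, Add(E, 5)) = Mul(-5, Add(5, E)) = Add(-25, Mul(-5, E)))
A = -16 (A = Mul(-8, 2) = -16)
y = -16
Function('B')(H, b) = -42 (Function('B')(H, b) = Add(6, Mul(3, -16)) = Add(6, -48) = -42)
Mul(Mul(Function('B')(Function('U')(-3, -4), -1), Function('x')(1)), 29) = Mul(Mul(-42, Add(-25, Mul(-5, 1))), 29) = Mul(Mul(-42, Add(-25, -5)), 29) = Mul(Mul(-42, -30), 29) = Mul(1260, 29) = 36540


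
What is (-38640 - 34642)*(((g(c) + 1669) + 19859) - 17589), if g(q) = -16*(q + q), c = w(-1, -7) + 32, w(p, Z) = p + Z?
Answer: -232377222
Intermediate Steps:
w(p, Z) = Z + p
c = 24 (c = (-7 - 1) + 32 = -8 + 32 = 24)
g(q) = -32*q
(-38640 - 34642)*(((g(c) + 1669) + 19859) - 17589) = (-38640 - 34642)*(((-32*24 + 1669) + 19859) - 17589) = -73282*(((-768 + 1669) + 19859) - 17589) = -73282*((901 + 19859) - 17589) = -73282*(20760 - 17589) = -73282*3171 = -232377222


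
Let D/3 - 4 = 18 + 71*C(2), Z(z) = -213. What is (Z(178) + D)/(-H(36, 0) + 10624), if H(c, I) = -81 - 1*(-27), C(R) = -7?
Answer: -819/5339 ≈ -0.15340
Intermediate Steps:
H(c, I) = -54 (H(c, I) = -81 + 27 = -54)
D = -1425 (D = 12 + 3*(18 + 71*(-7)) = 12 + 3*(18 - 497) = 12 + 3*(-479) = 12 - 1437 = -1425)
(Z(178) + D)/(-H(36, 0) + 10624) = (-213 - 1425)/(-1*(-54) + 10624) = -1638/(54 + 10624) = -1638/10678 = -1638*1/10678 = -819/5339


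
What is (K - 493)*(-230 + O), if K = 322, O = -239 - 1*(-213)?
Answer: 43776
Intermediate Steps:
O = -26 (O = -239 + 213 = -26)
(K - 493)*(-230 + O) = (322 - 493)*(-230 - 26) = -171*(-256) = 43776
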